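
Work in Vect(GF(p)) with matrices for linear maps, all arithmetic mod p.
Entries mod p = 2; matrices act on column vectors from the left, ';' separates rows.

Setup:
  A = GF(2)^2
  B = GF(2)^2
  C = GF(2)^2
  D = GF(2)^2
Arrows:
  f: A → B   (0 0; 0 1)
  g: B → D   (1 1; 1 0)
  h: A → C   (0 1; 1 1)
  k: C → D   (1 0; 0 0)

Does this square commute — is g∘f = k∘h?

Answer: COMMUTES

Work:
Path 1 = f;g:
  e0=⟨1,0⟩ f→⟨0,0⟩ g→⟨0,0⟩
  e1=⟨0,1⟩ f→⟨0,1⟩ g→⟨1,0⟩
  ⟦path⟧₁ = (0 1; 0 0)
Path 2 = h;k:
  e0=⟨1,0⟩ h→⟨0,1⟩ k→⟨0,0⟩
  e1=⟨0,1⟩ h→⟨1,1⟩ k→⟨1,0⟩
  ⟦path⟧₂ = (0 1; 0 0)
Equal? YES — commutes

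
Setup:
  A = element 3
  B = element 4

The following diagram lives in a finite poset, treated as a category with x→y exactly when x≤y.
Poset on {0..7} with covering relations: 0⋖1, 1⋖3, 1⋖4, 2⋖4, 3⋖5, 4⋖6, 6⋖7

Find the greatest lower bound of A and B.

Answer: A∧B = 1

Derivation:
Lower bounds of A=3 and B=4: {0,1}
  0 ≤ 1
  1 ≤ 1
glb = 1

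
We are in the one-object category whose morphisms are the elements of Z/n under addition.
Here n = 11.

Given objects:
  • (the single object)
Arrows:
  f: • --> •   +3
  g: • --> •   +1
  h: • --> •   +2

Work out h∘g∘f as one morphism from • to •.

  0 +3≡3 +1≡4 +2≡6  (mod 11)
result: +6

Answer: +6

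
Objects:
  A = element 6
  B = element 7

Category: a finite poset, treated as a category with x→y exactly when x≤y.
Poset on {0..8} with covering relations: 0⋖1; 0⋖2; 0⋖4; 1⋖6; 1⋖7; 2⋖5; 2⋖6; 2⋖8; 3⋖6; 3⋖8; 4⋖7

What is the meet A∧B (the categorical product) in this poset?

Lower bounds of A=6 and B=7: {0,1}
  0 ⊑ 1
  1 ⊑ 1
glb = 1

Answer: A∧B = 1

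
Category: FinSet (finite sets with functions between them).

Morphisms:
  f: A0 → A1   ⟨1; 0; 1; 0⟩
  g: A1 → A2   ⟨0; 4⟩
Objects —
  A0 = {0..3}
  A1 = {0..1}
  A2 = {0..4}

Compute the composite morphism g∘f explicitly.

Answer: ⟨4; 0; 4; 0⟩

Derivation:
  0 f→1 g→4
  1 f→0 g→0
  2 f→1 g→4
  3 f→0 g→0
composite: ⟨4; 0; 4; 0⟩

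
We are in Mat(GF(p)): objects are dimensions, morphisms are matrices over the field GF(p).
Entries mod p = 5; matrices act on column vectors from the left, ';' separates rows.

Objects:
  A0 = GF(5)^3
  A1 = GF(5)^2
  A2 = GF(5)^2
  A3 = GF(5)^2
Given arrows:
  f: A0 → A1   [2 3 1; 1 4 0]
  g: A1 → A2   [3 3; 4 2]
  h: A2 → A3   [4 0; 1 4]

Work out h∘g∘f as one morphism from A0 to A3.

  e0=⟨1,0,0⟩ f→⟨2,1⟩ g→⟨4,0⟩ h→⟨1,4⟩
  e1=⟨0,1,0⟩ f→⟨3,4⟩ g→⟨1,0⟩ h→⟨4,1⟩
  e2=⟨0,0,1⟩ f→⟨1,0⟩ g→⟨3,4⟩ h→⟨2,4⟩
⟦path⟧: [1 4 2; 4 1 4]

Answer: [1 4 2; 4 1 4]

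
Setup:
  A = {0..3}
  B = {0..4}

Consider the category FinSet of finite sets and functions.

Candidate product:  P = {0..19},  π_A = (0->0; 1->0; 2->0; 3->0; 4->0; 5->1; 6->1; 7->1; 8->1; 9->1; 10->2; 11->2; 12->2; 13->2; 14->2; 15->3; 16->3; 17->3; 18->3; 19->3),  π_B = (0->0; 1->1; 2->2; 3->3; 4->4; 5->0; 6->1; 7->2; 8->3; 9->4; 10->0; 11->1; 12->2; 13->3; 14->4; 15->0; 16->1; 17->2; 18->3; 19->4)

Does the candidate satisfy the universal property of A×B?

Answer: VALID PRODUCT

Derivation:
|A|·|B| = 4·5 = 20;  |P| = 20
Check the pairing map k ↦ (π_A(k), π_B(k)):
  0 -> (0,0)
  1 -> (0,1)
  2 -> (0,2)
  3 -> (0,3)
  4 -> (0,4)
  5 -> (1,0)
  6 -> (1,1)
  7 -> (1,2)
  8 -> (1,3)
  9 -> (1,4)
  10 -> (2,0)
  11 -> (2,1)
  12 -> (2,2)
  13 -> (2,3)
  14 -> (2,4)
  15 -> (3,0)
  16 -> (3,1)
  17 -> (3,2)
  18 -> (3,3)
  19 -> (3,4)
distinct pairs in image: 20 / 20 needed
  → bijection onto A×B; projections well-typed.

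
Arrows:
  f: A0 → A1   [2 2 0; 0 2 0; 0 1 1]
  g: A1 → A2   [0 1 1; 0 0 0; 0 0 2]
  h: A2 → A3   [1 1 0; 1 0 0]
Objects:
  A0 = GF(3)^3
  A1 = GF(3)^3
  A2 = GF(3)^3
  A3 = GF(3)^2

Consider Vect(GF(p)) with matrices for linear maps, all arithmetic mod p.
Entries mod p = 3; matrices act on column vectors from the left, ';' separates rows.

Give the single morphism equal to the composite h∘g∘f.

  e0=(1,0,0) f→(2,0,0) g→(0,0,0) h→(0,0)
  e1=(0,1,0) f→(2,2,1) g→(0,0,2) h→(0,0)
  e2=(0,0,1) f→(0,0,1) g→(1,0,2) h→(1,1)
result: [0 0 1; 0 0 1]

Answer: [0 0 1; 0 0 1]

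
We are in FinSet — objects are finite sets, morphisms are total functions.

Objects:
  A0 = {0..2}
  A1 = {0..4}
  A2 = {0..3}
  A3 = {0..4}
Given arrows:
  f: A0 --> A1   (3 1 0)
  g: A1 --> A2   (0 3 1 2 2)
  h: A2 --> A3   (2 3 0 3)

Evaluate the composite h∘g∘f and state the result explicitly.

Answer: (0 3 2)

Work:
  0 f-->3 g-->2 h-->0
  1 f-->1 g-->3 h-->3
  2 f-->0 g-->0 h-->2
⟦path⟧: (0 3 2)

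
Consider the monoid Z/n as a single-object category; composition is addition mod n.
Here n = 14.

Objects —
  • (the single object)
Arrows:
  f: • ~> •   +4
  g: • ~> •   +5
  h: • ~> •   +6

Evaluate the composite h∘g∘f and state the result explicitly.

  0 +4≡4 +5≡9 +6≡1  (mod 14)
⟦path⟧: +1

Answer: +1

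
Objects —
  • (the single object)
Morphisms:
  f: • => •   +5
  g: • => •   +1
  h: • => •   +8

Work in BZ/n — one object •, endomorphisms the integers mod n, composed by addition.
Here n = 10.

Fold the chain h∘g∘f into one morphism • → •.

Answer: +4

Work:
  0 +5≡5 +1≡6 +8≡4  (mod 10)
⟦path⟧: +4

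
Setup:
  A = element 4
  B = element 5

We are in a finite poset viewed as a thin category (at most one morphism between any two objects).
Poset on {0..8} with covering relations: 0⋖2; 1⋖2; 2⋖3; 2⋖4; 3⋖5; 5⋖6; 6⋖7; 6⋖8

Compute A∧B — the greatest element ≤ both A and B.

Common predecessors of 4,5: {0,1,2}
  0 ⊑ 2
  1 ⊑ 2
  2 ⊑ 2
glb = 2

Answer: A∧B = 2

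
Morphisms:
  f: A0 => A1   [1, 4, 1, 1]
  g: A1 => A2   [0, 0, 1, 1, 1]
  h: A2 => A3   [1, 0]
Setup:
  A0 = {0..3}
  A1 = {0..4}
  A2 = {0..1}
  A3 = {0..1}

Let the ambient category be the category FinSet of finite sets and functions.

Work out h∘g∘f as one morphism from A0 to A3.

Answer: [1, 0, 1, 1]

Trace:
  0 f=>1 g=>0 h=>1
  1 f=>4 g=>1 h=>0
  2 f=>1 g=>0 h=>1
  3 f=>1 g=>0 h=>1
result: [1, 0, 1, 1]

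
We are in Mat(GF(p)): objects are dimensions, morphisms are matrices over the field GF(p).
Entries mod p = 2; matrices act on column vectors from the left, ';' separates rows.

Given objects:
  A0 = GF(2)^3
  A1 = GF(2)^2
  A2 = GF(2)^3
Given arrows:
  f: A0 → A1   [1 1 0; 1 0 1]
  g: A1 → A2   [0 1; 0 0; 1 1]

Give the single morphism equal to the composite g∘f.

  e0=(1,0,0) f→(1,1) g→(1,0,0)
  e1=(0,1,0) f→(1,0) g→(0,0,1)
  e2=(0,0,1) f→(0,1) g→(1,0,1)
composite: [1 0 1; 0 0 0; 0 1 1]

Answer: [1 0 1; 0 0 0; 0 1 1]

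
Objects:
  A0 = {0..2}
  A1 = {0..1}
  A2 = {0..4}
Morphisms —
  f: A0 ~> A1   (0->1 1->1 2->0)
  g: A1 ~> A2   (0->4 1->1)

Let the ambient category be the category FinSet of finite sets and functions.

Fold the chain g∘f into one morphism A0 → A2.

Answer: (0->1 1->1 2->4)

Derivation:
  0 f~>1 g~>1
  1 f~>1 g~>1
  2 f~>0 g~>4
composite: (0->1 1->1 2->4)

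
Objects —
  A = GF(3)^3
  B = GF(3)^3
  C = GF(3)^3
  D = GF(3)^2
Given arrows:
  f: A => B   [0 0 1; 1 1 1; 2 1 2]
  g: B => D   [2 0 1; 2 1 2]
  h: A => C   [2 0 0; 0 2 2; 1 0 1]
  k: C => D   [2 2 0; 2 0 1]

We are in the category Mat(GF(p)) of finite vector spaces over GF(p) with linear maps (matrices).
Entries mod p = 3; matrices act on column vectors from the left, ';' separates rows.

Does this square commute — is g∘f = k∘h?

Answer: DOES NOT COMMUTE

Derivation:
Along f;g (path 1):
  e0=(1,0,0) f=>(0,1,2) g=>(2,2)
  e1=(0,1,0) f=>(0,1,1) g=>(1,0)
  e2=(0,0,1) f=>(1,1,2) g=>(1,1)
  ⟦path⟧₁ = [2 1 1; 2 0 1]
Along h;k (path 2):
  e0=(1,0,0) h=>(2,0,1) k=>(1,2)
  e1=(0,1,0) h=>(0,2,0) k=>(1,0)
  e2=(0,0,1) h=>(0,2,1) k=>(1,1)
  ⟦path⟧₂ = [1 1 1; 2 0 1]
Equal? distinct morphisms ✗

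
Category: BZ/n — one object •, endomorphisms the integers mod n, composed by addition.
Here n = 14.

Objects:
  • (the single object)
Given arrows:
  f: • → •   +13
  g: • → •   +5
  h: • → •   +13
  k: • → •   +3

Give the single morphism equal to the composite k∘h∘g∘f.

Answer: +6

Work:
  0 +13≡13 +5≡4 +13≡3 +3≡6  (mod 14)
composite: +6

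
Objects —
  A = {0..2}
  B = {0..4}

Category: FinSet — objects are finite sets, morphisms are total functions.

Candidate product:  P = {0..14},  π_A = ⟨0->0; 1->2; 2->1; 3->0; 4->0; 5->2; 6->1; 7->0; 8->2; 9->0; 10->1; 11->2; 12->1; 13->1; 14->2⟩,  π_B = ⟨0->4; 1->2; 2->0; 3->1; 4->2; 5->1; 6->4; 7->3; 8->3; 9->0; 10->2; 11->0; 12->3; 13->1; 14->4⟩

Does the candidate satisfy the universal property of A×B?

Answer: VALID PRODUCT

Trace:
|A|·|B| = 3·5 = 15;  |P| = 15
Check the pairing map k ↦ (π_A(k), π_B(k)):
  0 -> (0,4)
  1 -> (2,2)
  2 -> (1,0)
  3 -> (0,1)
  4 -> (0,2)
  5 -> (2,1)
  6 -> (1,4)
  7 -> (0,3)
  8 -> (2,3)
  9 -> (0,0)
  10 -> (1,2)
  11 -> (2,0)
  12 -> (1,3)
  13 -> (1,1)
  14 -> (2,4)
distinct pairs in image: 15 / 15 needed
  → bijection onto A×B; projections well-typed.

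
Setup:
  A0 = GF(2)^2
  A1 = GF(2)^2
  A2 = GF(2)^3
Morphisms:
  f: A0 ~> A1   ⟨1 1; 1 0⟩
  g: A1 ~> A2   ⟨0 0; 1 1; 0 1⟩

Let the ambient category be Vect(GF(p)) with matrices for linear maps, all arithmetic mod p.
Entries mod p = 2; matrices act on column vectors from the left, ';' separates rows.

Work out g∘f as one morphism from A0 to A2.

  e0=(1,0) f~>(1,1) g~>(0,0,1)
  e1=(0,1) f~>(1,0) g~>(0,1,0)
composite: ⟨0 0; 0 1; 1 0⟩

Answer: ⟨0 0; 0 1; 1 0⟩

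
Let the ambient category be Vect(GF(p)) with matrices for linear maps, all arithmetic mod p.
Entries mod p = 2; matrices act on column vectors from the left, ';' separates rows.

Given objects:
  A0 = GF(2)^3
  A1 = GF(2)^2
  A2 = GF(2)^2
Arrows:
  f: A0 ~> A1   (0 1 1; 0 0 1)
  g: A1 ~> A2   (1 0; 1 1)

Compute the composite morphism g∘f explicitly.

  e0=(1,0,0) f~>(0,0) g~>(0,0)
  e1=(0,1,0) f~>(1,0) g~>(1,1)
  e2=(0,0,1) f~>(1,1) g~>(1,0)
result: (0 1 1; 0 1 0)

Answer: (0 1 1; 0 1 0)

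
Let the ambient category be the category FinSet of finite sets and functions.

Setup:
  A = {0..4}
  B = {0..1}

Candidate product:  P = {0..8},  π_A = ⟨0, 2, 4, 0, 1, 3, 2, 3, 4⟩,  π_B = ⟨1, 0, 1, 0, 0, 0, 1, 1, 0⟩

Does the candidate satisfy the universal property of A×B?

|A|·|B| = 5·2 = 10;  |P| = 9
  → cardinalities differ; no bijection possible.

Answer: NOT A VALID PRODUCT — |P|=9 ≠ |A|·|B|=10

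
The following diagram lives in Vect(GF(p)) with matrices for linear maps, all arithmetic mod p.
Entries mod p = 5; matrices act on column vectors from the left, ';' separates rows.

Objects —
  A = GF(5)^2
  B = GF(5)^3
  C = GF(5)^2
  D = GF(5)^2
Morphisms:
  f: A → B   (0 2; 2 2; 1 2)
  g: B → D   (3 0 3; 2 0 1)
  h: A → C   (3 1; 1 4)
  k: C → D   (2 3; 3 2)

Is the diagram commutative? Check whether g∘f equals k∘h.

Path 1 = f;g:
  e0=⟨1,0⟩ f→⟨0,2,1⟩ g→⟨3,1⟩
  e1=⟨0,1⟩ f→⟨2,2,2⟩ g→⟨2,1⟩
  ⟦path⟧₁ = (3 2; 1 1)
Path 2 = h;k:
  e0=⟨1,0⟩ h→⟨3,1⟩ k→⟨4,1⟩
  e1=⟨0,1⟩ h→⟨1,4⟩ k→⟨4,1⟩
  ⟦path⟧₂ = (4 4; 1 1)
Equal? distinct morphisms ✗

Answer: DOES NOT COMMUTE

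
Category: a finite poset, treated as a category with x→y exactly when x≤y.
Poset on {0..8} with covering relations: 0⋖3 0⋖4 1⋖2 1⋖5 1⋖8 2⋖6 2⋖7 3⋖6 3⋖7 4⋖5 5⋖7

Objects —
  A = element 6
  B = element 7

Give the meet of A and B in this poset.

{x : x<=A ∧ x<=B} = {0,1,2,3}  (A=6, B=7)
  maximal lower bounds 2 and 3 are incomparable: neither 2<=3 nor 3<=2
→ no greatest lower bound exists

Answer: NO MEET EXISTS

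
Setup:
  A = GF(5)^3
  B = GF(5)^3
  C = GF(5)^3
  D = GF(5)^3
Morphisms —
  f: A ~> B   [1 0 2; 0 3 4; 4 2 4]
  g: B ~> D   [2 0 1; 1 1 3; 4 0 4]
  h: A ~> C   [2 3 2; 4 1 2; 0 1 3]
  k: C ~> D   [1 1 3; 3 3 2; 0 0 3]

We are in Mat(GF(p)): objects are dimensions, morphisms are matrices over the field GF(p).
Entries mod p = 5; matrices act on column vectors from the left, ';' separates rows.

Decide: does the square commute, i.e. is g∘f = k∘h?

1) trace f;g:
  e0=⟨1,0,0⟩ f~>⟨1,0,4⟩ g~>⟨1,3,0⟩
  e1=⟨0,1,0⟩ f~>⟨0,3,2⟩ g~>⟨2,4,3⟩
  e2=⟨0,0,1⟩ f~>⟨2,4,4⟩ g~>⟨3,3,4⟩
  composite₁ = [1 2 3; 3 4 3; 0 3 4]
2) trace h;k:
  e0=⟨1,0,0⟩ h~>⟨2,4,0⟩ k~>⟨1,3,0⟩
  e1=⟨0,1,0⟩ h~>⟨3,1,1⟩ k~>⟨2,4,3⟩
  e2=⟨0,0,1⟩ h~>⟨2,2,3⟩ k~>⟨3,3,4⟩
  composite₂ = [1 2 3; 3 4 3; 0 3 4]
Equal? same morphism ✓

Answer: COMMUTES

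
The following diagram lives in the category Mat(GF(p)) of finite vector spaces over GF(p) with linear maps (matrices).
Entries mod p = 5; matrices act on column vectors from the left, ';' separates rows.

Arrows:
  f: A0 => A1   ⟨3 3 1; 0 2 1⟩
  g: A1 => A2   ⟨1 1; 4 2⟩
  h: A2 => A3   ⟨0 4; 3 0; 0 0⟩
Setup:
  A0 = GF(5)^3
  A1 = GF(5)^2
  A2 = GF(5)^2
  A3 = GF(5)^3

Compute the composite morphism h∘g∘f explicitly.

Answer: ⟨3 4 4; 4 0 1; 0 0 0⟩

Trace:
  e0=[1,0,0] f=>[3,0] g=>[3,2] h=>[3,4,0]
  e1=[0,1,0] f=>[3,2] g=>[0,1] h=>[4,0,0]
  e2=[0,0,1] f=>[1,1] g=>[2,1] h=>[4,1,0]
⟦path⟧: ⟨3 4 4; 4 0 1; 0 0 0⟩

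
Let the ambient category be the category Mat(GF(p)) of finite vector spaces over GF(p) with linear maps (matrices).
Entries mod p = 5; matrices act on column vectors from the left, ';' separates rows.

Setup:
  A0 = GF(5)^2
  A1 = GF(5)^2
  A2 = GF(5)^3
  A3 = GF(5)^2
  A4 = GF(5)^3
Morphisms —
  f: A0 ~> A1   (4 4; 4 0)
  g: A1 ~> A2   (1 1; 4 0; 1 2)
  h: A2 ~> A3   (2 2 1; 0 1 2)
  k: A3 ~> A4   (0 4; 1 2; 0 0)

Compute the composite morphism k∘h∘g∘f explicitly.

Answer: (0 1; 0 2; 0 0)

Derivation:
  e0=⟨1,0⟩ f~>⟨4,4⟩ g~>⟨3,1,2⟩ h~>⟨0,0⟩ k~>⟨0,0,0⟩
  e1=⟨0,1⟩ f~>⟨4,0⟩ g~>⟨4,1,4⟩ h~>⟨4,4⟩ k~>⟨1,2,0⟩
result: (0 1; 0 2; 0 0)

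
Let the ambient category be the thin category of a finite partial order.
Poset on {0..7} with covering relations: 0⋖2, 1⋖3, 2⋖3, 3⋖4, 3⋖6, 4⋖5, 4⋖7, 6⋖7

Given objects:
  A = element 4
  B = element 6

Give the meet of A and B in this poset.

Answer: A∧B = 3

Trace:
Common predecessors of 4,6: {0,1,2,3}
  0 <= 3
  1 <= 3
  2 <= 3
  3 <= 3
glb = 3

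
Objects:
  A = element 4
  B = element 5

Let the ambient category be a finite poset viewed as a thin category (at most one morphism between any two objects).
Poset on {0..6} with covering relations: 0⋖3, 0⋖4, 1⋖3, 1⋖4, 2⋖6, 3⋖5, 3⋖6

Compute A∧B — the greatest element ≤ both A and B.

Lower bounds of A=4 and B=5: {0,1}
  maximal lower bounds 0 and 1 are incomparable: neither 0<=1 nor 1<=0
→ no greatest lower bound exists

Answer: NO MEET EXISTS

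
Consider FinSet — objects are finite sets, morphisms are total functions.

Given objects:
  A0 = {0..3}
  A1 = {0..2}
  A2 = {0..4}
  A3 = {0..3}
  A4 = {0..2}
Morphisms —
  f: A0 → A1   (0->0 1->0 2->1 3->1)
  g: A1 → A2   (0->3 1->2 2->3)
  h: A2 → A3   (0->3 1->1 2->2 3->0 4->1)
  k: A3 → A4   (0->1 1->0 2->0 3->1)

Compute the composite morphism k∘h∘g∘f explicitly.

Answer: (0->1 1->1 2->0 3->0)

Trace:
  0 f→0 g→3 h→0 k→1
  1 f→0 g→3 h→0 k→1
  2 f→1 g→2 h→2 k→0
  3 f→1 g→2 h→2 k→0
composite: (0->1 1->1 2->0 3->0)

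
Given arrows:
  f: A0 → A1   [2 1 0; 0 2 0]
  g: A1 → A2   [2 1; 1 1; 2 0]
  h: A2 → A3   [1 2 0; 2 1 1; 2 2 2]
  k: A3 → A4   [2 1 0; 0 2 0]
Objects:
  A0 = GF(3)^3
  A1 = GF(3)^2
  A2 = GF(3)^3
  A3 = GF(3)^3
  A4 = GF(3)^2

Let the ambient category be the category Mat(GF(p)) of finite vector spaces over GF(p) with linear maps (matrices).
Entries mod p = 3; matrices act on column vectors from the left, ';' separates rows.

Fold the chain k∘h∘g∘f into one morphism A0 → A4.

Answer: [0 0 0; 1 2 0]

Work:
  e0=[1,0,0] f→[2,0] g→[1,2,1] h→[2,2,2] k→[0,1]
  e1=[0,1,0] f→[1,2] g→[1,0,2] h→[1,1,0] k→[0,2]
  e2=[0,0,1] f→[0,0] g→[0,0,0] h→[0,0,0] k→[0,0]
composite: [0 0 0; 1 2 0]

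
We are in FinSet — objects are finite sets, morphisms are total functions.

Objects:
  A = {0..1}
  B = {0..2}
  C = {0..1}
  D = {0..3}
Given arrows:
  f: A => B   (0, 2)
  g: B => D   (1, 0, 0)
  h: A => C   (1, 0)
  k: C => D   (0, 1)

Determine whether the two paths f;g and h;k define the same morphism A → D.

Along f;g (path 1):
  0 f=>0 g=>1
  1 f=>2 g=>0
  composite₁ = (1, 0)
Along h;k (path 2):
  0 h=>1 k=>1
  1 h=>0 k=>0
  composite₂ = (1, 0)
Equal? YES — commutes

Answer: COMMUTES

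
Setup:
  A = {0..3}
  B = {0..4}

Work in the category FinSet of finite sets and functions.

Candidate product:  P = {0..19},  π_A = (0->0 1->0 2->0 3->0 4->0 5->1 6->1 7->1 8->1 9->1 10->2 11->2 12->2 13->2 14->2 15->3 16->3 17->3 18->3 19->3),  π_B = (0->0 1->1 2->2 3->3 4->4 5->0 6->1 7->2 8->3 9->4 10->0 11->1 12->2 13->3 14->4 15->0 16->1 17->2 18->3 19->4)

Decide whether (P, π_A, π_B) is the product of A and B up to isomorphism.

|A|·|B| = 4·5 = 20;  |P| = 20
Check the pairing map k ↦ (π_A(k), π_B(k)):
  0 -> (0,0)
  1 -> (0,1)
  2 -> (0,2)
  3 -> (0,3)
  4 -> (0,4)
  5 -> (1,0)
  6 -> (1,1)
  7 -> (1,2)
  8 -> (1,3)
  9 -> (1,4)
  10 -> (2,0)
  11 -> (2,1)
  12 -> (2,2)
  13 -> (2,3)
  14 -> (2,4)
  15 -> (3,0)
  16 -> (3,1)
  17 -> (3,2)
  18 -> (3,3)
  19 -> (3,4)
distinct pairs in image: 20 / 20 needed
  → bijection onto A×B; projections well-typed.

Answer: VALID PRODUCT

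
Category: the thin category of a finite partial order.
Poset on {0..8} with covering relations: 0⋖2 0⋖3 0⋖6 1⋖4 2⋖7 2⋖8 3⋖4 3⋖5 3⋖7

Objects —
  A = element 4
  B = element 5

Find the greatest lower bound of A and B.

{x : x<=A ∧ x<=B} = {0,3}  (A=4, B=5)
  0 <= 3
  3 <= 3
glb = 3

Answer: A∧B = 3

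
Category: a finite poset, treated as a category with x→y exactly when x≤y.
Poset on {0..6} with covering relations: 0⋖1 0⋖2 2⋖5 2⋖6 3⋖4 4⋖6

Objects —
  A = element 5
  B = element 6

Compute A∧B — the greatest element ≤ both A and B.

{x : x<=A ∧ x<=B} = {0,2}  (A=5, B=6)
  0 <= 2
  2 <= 2
glb = 2

Answer: A∧B = 2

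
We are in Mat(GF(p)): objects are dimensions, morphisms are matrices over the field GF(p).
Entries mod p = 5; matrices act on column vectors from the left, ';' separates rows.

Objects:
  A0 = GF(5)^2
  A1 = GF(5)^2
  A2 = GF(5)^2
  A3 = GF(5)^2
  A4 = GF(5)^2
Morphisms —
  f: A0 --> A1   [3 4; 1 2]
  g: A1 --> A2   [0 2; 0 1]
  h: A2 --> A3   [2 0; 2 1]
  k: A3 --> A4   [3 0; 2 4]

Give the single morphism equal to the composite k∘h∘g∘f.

  e0=(1,0) f-->(3,1) g-->(2,1) h-->(4,0) k-->(2,3)
  e1=(0,1) f-->(4,2) g-->(4,2) h-->(3,0) k-->(4,1)
result: [2 4; 3 1]

Answer: [2 4; 3 1]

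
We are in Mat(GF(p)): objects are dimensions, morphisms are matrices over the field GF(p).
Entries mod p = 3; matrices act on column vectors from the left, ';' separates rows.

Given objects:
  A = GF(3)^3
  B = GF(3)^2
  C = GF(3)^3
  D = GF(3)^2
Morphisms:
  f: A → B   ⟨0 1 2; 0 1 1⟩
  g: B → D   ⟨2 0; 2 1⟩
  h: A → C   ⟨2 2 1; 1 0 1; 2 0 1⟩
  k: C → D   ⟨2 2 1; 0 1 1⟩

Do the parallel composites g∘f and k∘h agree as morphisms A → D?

Answer: DOES NOT COMMUTE

Trace:
1) trace f;g:
  e0=(1,0,0) f→(0,0) g→(0,0)
  e1=(0,1,0) f→(1,1) g→(2,0)
  e2=(0,0,1) f→(2,1) g→(1,2)
  composite₁ = ⟨0 2 1; 0 0 2⟩
2) trace h;k:
  e0=(1,0,0) h→(2,1,2) k→(2,0)
  e1=(0,1,0) h→(2,0,0) k→(1,0)
  e2=(0,0,1) h→(1,1,1) k→(2,2)
  composite₂ = ⟨2 1 2; 0 0 2⟩
Equal? differ; not commutative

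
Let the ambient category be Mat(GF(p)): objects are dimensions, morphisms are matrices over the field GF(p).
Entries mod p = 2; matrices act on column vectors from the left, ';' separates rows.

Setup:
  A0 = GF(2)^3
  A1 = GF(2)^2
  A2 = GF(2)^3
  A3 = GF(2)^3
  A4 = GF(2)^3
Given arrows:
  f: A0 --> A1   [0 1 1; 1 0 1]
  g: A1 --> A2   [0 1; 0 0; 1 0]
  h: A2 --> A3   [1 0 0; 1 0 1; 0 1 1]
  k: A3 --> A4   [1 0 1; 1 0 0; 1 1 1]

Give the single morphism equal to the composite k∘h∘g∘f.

Answer: [1 1 0; 1 0 1; 0 0 0]

Derivation:
  e0=[1,0,0] f-->[0,1] g-->[1,0,0] h-->[1,1,0] k-->[1,1,0]
  e1=[0,1,0] f-->[1,0] g-->[0,0,1] h-->[0,1,1] k-->[1,0,0]
  e2=[0,0,1] f-->[1,1] g-->[1,0,1] h-->[1,0,1] k-->[0,1,0]
result: [1 1 0; 1 0 1; 0 0 0]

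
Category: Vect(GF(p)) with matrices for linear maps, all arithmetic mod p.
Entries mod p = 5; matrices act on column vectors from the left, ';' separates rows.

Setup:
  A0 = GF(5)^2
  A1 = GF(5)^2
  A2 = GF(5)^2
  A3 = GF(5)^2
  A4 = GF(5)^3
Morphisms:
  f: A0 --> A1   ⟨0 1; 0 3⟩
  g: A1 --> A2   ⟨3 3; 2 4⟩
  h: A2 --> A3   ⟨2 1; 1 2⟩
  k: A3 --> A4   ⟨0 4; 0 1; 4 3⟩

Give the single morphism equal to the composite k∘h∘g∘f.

Answer: ⟨0 0; 0 0; 0 2⟩

Work:
  e0=⟨1,0⟩ f-->⟨0,0⟩ g-->⟨0,0⟩ h-->⟨0,0⟩ k-->⟨0,0,0⟩
  e1=⟨0,1⟩ f-->⟨1,3⟩ g-->⟨2,4⟩ h-->⟨3,0⟩ k-->⟨0,0,2⟩
⟦path⟧: ⟨0 0; 0 0; 0 2⟩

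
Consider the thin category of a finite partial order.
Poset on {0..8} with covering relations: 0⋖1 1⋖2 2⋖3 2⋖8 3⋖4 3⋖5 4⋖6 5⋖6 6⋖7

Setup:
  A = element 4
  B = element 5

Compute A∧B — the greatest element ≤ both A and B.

Lower bounds of A=4 and B=5: {0,1,2,3}
  0 ⊑ 3
  1 ⊑ 3
  2 ⊑ 3
  3 ⊑ 3
glb = 3

Answer: A∧B = 3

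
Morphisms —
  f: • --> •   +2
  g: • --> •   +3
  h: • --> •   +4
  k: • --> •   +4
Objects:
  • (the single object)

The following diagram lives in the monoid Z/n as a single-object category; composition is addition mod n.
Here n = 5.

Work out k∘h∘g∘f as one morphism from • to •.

  0 +2≡2 +3≡0 +4≡4 +4≡3  (mod 5)
⟦path⟧: +3

Answer: +3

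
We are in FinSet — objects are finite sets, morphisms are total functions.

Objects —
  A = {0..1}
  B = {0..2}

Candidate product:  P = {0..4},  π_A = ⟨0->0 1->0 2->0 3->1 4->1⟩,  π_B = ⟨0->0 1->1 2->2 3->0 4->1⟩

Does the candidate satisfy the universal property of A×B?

|A|·|B| = 2·3 = 6;  |P| = 5
  → cardinalities differ; no bijection possible.

Answer: NOT A VALID PRODUCT — |P|=5 ≠ |A|·|B|=6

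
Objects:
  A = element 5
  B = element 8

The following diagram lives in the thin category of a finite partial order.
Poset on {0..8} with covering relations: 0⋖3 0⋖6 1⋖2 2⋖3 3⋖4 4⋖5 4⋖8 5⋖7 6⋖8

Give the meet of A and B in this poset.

{x : x<=A ∧ x<=B} = {0,1,2,3,4}  (A=5, B=8)
  0 <= 4
  1 <= 4
  2 <= 4
  3 <= 4
  4 <= 4
glb = 4

Answer: A∧B = 4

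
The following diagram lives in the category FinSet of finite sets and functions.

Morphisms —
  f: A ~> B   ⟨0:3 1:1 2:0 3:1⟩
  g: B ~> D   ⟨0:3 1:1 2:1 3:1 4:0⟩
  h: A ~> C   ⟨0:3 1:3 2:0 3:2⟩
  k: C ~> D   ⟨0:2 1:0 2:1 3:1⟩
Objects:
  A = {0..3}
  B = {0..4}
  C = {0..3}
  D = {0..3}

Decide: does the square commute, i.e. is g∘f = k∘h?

Path 1 = f;g:
  0 f~>3 g~>1
  1 f~>1 g~>1
  2 f~>0 g~>3
  3 f~>1 g~>1
  composite₁ = ⟨0:1 1:1 2:3 3:1⟩
Path 2 = h;k:
  0 h~>3 k~>1
  1 h~>3 k~>1
  2 h~>0 k~>2
  3 h~>2 k~>1
  composite₂ = ⟨0:1 1:1 2:2 3:1⟩
Equal? distinct morphisms ✗

Answer: DOES NOT COMMUTE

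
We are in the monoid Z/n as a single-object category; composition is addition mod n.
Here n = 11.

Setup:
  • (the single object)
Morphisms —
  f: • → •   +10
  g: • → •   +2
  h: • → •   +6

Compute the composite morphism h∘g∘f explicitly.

  0 +10≡10 +2≡1 +6≡7  (mod 11)
⟦path⟧: +7

Answer: +7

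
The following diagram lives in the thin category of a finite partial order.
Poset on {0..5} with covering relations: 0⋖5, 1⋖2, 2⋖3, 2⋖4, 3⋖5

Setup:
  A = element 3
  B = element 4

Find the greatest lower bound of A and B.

Answer: A∧B = 2

Work:
{x : x<=A ∧ x<=B} = {1,2}  (A=3, B=4)
  1 <= 2
  2 <= 2
glb = 2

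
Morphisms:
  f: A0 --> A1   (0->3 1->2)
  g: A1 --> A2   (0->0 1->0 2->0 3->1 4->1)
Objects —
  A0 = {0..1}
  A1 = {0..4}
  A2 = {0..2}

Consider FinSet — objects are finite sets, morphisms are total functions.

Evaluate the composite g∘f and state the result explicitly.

  0 f-->3 g-->1
  1 f-->2 g-->0
⟦path⟧: (0->1 1->0)

Answer: (0->1 1->0)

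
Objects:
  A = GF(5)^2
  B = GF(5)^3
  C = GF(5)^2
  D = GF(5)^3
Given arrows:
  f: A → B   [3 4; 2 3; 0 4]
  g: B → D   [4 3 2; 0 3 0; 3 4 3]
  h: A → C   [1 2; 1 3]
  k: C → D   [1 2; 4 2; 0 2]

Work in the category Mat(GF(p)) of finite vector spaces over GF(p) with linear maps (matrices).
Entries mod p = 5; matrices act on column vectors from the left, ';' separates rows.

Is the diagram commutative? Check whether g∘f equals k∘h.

Along f;g (path 1):
  e0=[1,0] f→[3,2,0] g→[3,1,2]
  e1=[0,1] f→[4,3,4] g→[3,4,1]
  composite₁ = [3 3; 1 4; 2 1]
Along h;k (path 2):
  e0=[1,0] h→[1,1] k→[3,1,2]
  e1=[0,1] h→[2,3] k→[3,4,1]
  composite₂ = [3 3; 1 4; 2 1]
Equal? YES — commutes

Answer: COMMUTES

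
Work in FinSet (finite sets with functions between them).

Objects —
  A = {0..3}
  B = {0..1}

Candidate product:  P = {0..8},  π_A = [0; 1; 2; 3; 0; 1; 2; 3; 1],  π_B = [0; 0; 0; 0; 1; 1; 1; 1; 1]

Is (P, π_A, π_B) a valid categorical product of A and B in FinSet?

Answer: NOT A VALID PRODUCT — |P|=9 ≠ |A|·|B|=8

Derivation:
|A|·|B| = 4·2 = 8;  |P| = 9
  → cardinalities differ; no bijection possible.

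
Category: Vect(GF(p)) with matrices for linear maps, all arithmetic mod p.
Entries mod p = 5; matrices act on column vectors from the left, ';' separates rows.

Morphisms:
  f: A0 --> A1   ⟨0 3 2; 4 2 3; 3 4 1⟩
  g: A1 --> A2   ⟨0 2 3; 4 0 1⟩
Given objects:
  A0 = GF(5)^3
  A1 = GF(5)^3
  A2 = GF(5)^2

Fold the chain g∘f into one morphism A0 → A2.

Answer: ⟨2 1 4; 3 1 4⟩

Trace:
  e0=⟨1,0,0⟩ f-->⟨0,4,3⟩ g-->⟨2,3⟩
  e1=⟨0,1,0⟩ f-->⟨3,2,4⟩ g-->⟨1,1⟩
  e2=⟨0,0,1⟩ f-->⟨2,3,1⟩ g-->⟨4,4⟩
result: ⟨2 1 4; 3 1 4⟩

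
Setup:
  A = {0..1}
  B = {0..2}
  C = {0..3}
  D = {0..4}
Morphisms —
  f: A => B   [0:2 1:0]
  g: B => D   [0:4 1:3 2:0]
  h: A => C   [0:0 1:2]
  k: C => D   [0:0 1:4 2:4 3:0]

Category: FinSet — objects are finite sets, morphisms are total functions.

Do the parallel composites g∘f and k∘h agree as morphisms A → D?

Along f;g (path 1):
  0 f=>2 g=>0
  1 f=>0 g=>4
  ⟦path⟧₁ = [0:0 1:4]
Along h;k (path 2):
  0 h=>0 k=>0
  1 h=>2 k=>4
  ⟦path⟧₂ = [0:0 1:4]
Equal? equal; square commutes

Answer: COMMUTES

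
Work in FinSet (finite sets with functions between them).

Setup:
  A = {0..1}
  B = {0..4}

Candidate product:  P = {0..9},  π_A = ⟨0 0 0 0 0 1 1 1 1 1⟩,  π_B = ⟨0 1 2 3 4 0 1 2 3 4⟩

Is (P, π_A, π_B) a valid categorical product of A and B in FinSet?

Answer: VALID PRODUCT

Derivation:
|A|·|B| = 2·5 = 10;  |P| = 10
Check the pairing map k ↦ (π_A(k), π_B(k)):
  0 -> (0,0)
  1 -> (0,1)
  2 -> (0,2)
  3 -> (0,3)
  4 -> (0,4)
  5 -> (1,0)
  6 -> (1,1)
  7 -> (1,2)
  8 -> (1,3)
  9 -> (1,4)
distinct pairs in image: 10 / 10 needed
  → bijection onto A×B; projections well-typed.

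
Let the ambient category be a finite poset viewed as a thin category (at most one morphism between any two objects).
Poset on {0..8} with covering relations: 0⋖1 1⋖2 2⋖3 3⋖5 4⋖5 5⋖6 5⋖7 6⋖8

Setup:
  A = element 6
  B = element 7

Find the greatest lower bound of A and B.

Answer: A∧B = 5

Work:
{x : x<=A ∧ x<=B} = {0,1,2,3,4,5}  (A=6, B=7)
  0 <= 5
  1 <= 5
  2 <= 5
  3 <= 5
  4 <= 5
  5 <= 5
glb = 5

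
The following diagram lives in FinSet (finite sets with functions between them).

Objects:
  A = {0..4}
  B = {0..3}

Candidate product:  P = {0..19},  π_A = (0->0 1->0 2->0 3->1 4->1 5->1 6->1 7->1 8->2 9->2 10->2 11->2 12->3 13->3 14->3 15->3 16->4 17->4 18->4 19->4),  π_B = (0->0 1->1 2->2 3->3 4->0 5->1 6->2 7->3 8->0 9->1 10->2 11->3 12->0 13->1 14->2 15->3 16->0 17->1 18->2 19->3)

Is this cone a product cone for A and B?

|A|·|B| = 5·4 = 20;  |P| = 20
Check the pairing map k ↦ (π_A(k), π_B(k)):
  0 -> (0,0)
  1 -> (0,1)
  2 -> (0,2)
  3 -> (1,3)
  4 -> (1,0)
  5 -> (1,1)
  6 -> (1,2)
  7 -> (1,3)  ✗ repeats pair of k=3
  8 -> (2,0)
  9 -> (2,1)
  10 -> (2,2)
  11 -> (2,3)
  12 -> (3,0)
  13 -> (3,1)
  14 -> (3,2)
  15 -> (3,3)
  16 -> (4,0)
  17 -> (4,1)
  18 -> (4,2)
  19 -> (4,3)
distinct pairs in image: 19 / 20 needed
  → (1,3) hit at k=3 and k=7

Answer: NOT A VALID PRODUCT — duplicate pair at indices 7,3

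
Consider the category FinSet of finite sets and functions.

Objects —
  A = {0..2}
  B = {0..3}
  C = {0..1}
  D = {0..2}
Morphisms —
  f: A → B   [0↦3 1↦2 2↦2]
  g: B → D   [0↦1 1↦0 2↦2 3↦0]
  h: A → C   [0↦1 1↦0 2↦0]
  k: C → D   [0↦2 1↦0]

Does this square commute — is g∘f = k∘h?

Along f;g (path 1):
  0 f→3 g→0
  1 f→2 g→2
  2 f→2 g→2
  composite₁ = [0↦0 1↦2 2↦2]
Along h;k (path 2):
  0 h→1 k→0
  1 h→0 k→2
  2 h→0 k→2
  composite₂ = [0↦0 1↦2 2↦2]
Equal? same morphism ✓

Answer: COMMUTES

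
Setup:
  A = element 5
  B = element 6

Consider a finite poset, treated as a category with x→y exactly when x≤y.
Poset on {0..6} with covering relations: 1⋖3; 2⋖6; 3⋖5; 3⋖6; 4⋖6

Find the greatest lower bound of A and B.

Answer: A∧B = 3

Trace:
Common predecessors of 5,6: {1,3}
  1 ⊑ 3
  3 ⊑ 3
glb = 3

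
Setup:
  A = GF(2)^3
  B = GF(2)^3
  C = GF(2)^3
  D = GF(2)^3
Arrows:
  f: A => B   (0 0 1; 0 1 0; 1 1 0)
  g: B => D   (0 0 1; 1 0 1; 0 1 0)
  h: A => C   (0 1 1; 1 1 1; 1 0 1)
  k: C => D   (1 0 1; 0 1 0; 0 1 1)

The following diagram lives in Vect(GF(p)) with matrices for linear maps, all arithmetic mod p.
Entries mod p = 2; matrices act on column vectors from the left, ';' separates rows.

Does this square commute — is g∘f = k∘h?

Along f;g (path 1):
  e0=[1,0,0] f=>[0,0,1] g=>[1,1,0]
  e1=[0,1,0] f=>[0,1,1] g=>[1,1,1]
  e2=[0,0,1] f=>[1,0,0] g=>[0,1,0]
  composite₁ = (1 1 0; 1 1 1; 0 1 0)
Along h;k (path 2):
  e0=[1,0,0] h=>[0,1,1] k=>[1,1,0]
  e1=[0,1,0] h=>[1,1,0] k=>[1,1,1]
  e2=[0,0,1] h=>[1,1,1] k=>[0,1,0]
  composite₂ = (1 1 0; 1 1 1; 0 1 0)
Equal? equal; square commutes

Answer: COMMUTES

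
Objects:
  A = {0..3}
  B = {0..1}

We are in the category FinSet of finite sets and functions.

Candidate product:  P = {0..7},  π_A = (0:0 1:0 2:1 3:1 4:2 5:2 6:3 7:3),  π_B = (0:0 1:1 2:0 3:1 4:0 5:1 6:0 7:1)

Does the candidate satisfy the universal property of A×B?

|A|·|B| = 4·2 = 8;  |P| = 8
Check the pairing map k ↦ (π_A(k), π_B(k)):
  0 : (0,0)
  1 : (0,1)
  2 : (1,0)
  3 : (1,1)
  4 : (2,0)
  5 : (2,1)
  6 : (3,0)
  7 : (3,1)
distinct pairs in image: 8 / 8 needed
  → bijection onto A×B; projections well-typed.

Answer: VALID PRODUCT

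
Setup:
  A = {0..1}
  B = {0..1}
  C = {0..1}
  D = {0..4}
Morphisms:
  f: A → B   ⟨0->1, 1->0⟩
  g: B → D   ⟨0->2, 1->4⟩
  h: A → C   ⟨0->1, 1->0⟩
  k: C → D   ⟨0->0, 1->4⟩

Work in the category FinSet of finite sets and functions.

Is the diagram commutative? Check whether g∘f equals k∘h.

Along f;g (path 1):
  0 f→1 g→4
  1 f→0 g→2
  result₁ = ⟨0->4, 1->2⟩
Along h;k (path 2):
  0 h→1 k→4
  1 h→0 k→0
  result₂ = ⟨0->4, 1->0⟩
Equal? NO — does not commute

Answer: DOES NOT COMMUTE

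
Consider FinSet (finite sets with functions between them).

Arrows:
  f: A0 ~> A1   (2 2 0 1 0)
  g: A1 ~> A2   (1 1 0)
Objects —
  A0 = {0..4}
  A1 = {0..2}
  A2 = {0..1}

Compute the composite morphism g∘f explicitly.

Answer: (0 0 1 1 1)

Work:
  0 f~>2 g~>0
  1 f~>2 g~>0
  2 f~>0 g~>1
  3 f~>1 g~>1
  4 f~>0 g~>1
composite: (0 0 1 1 1)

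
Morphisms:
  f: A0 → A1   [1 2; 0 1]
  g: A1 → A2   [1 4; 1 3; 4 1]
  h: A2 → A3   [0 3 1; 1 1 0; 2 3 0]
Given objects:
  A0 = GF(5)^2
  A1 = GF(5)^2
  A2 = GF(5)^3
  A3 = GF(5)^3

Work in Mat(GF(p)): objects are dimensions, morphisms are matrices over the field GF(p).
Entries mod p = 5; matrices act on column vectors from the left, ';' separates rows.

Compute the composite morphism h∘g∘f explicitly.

  e0=[1,0] f→[1,0] g→[1,1,4] h→[2,2,0]
  e1=[0,1] f→[2,1] g→[1,0,4] h→[4,1,2]
composite: [2 4; 2 1; 0 2]

Answer: [2 4; 2 1; 0 2]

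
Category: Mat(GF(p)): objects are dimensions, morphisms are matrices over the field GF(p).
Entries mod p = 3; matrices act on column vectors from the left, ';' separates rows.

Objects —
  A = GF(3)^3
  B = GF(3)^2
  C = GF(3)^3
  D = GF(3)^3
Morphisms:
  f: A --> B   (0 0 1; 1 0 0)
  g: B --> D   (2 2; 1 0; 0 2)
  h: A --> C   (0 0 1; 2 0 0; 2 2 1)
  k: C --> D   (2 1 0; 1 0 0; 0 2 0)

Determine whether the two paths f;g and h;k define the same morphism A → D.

Along f;g (path 1):
  e0=[1,0,0] f-->[0,1] g-->[2,0,2]
  e1=[0,1,0] f-->[0,0] g-->[0,0,0]
  e2=[0,0,1] f-->[1,0] g-->[2,1,0]
  result₁ = (2 0 2; 0 0 1; 2 0 0)
Along h;k (path 2):
  e0=[1,0,0] h-->[0,2,2] k-->[2,0,1]
  e1=[0,1,0] h-->[0,0,2] k-->[0,0,0]
  e2=[0,0,1] h-->[1,0,1] k-->[2,1,0]
  result₂ = (2 0 2; 0 0 1; 1 0 0)
Equal? distinct morphisms ✗

Answer: DOES NOT COMMUTE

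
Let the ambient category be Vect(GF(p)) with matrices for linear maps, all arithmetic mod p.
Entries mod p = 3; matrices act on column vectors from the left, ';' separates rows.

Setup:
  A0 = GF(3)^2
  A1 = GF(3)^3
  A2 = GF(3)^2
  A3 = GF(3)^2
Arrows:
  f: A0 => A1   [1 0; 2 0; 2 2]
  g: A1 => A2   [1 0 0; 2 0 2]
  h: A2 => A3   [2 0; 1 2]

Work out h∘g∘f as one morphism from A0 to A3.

Answer: [2 0; 1 2]

Trace:
  e0=⟨1,0⟩ f=>⟨1,2,2⟩ g=>⟨1,0⟩ h=>⟨2,1⟩
  e1=⟨0,1⟩ f=>⟨0,0,2⟩ g=>⟨0,1⟩ h=>⟨0,2⟩
⟦path⟧: [2 0; 1 2]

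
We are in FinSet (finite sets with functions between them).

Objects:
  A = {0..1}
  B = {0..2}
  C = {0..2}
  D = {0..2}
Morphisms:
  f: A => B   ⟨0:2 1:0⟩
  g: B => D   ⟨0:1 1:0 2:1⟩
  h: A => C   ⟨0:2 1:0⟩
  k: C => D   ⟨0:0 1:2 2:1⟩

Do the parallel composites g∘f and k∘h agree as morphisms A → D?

1) trace f;g:
  0 f=>2 g=>1
  1 f=>0 g=>1
  result₁ = ⟨0:1 1:1⟩
2) trace h;k:
  0 h=>2 k=>1
  1 h=>0 k=>0
  result₂ = ⟨0:1 1:0⟩
Equal? distinct morphisms ✗

Answer: DOES NOT COMMUTE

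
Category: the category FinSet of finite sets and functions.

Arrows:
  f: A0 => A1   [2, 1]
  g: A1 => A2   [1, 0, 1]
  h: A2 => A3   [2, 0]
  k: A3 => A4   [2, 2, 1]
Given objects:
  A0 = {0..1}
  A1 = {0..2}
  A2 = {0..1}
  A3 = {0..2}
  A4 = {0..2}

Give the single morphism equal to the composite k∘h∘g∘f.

Answer: [2, 1]

Work:
  0 f=>2 g=>1 h=>0 k=>2
  1 f=>1 g=>0 h=>2 k=>1
composite: [2, 1]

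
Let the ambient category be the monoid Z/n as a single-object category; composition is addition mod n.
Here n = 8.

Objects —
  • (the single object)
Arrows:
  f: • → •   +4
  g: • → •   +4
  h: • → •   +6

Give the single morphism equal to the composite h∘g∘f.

Answer: +6

Trace:
  0 +4≡4 +4≡0 +6≡6  (mod 8)
⟦path⟧: +6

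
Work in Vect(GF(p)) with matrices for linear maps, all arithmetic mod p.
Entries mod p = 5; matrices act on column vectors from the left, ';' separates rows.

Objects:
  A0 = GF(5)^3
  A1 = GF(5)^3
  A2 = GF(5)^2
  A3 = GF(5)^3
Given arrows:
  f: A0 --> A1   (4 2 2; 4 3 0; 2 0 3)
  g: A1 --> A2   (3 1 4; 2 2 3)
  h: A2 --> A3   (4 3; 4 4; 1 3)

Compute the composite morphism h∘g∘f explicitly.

  e0=[1,0,0] f-->[4,4,2] g-->[4,2] h-->[2,4,0]
  e1=[0,1,0] f-->[2,3,0] g-->[4,0] h-->[1,1,4]
  e2=[0,0,1] f-->[2,0,3] g-->[3,3] h-->[1,4,2]
composite: (2 1 1; 4 1 4; 0 4 2)

Answer: (2 1 1; 4 1 4; 0 4 2)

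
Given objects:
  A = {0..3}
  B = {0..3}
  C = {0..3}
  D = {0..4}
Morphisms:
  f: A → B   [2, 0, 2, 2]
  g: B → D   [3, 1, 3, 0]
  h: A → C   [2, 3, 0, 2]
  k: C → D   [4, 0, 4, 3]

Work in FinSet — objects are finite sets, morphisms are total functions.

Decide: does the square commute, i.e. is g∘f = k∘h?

Path 1 = f;g:
  0 f→2 g→3
  1 f→0 g→3
  2 f→2 g→3
  3 f→2 g→3
  composite₁ = [3, 3, 3, 3]
Path 2 = h;k:
  0 h→2 k→4
  1 h→3 k→3
  2 h→0 k→4
  3 h→2 k→4
  composite₂ = [4, 3, 4, 4]
Equal? NO — does not commute

Answer: DOES NOT COMMUTE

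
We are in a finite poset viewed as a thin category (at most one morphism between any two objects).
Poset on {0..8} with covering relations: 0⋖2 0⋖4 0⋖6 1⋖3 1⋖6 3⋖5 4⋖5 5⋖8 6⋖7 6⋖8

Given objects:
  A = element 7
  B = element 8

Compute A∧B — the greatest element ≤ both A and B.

Lower bounds of A=7 and B=8: {0,1,6}
  0 ≤ 6
  1 ≤ 6
  6 ≤ 6
glb = 6

Answer: A∧B = 6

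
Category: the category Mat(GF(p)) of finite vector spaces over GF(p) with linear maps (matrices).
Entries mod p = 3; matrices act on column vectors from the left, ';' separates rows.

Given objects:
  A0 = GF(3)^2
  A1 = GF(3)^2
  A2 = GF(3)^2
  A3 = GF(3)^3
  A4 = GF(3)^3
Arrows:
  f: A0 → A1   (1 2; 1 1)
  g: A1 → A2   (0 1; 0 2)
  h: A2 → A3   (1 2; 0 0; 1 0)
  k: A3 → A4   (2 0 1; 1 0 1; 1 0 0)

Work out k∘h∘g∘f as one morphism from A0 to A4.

Answer: (2 2; 0 0; 2 2)

Trace:
  e0=⟨1,0⟩ f→⟨1,1⟩ g→⟨1,2⟩ h→⟨2,0,1⟩ k→⟨2,0,2⟩
  e1=⟨0,1⟩ f→⟨2,1⟩ g→⟨1,2⟩ h→⟨2,0,1⟩ k→⟨2,0,2⟩
result: (2 2; 0 0; 2 2)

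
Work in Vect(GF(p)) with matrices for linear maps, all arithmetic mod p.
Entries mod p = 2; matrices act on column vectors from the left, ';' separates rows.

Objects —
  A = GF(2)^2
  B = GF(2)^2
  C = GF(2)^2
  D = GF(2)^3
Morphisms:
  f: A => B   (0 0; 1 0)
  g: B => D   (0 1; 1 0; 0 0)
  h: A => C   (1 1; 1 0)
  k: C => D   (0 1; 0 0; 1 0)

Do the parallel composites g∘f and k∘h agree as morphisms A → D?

Along f;g (path 1):
  e0=(1,0) f=>(0,1) g=>(1,0,0)
  e1=(0,1) f=>(0,0) g=>(0,0,0)
  result₁ = (1 0; 0 0; 0 0)
Along h;k (path 2):
  e0=(1,0) h=>(1,1) k=>(1,0,1)
  e1=(0,1) h=>(1,0) k=>(0,0,1)
  result₂ = (1 0; 0 0; 1 1)
Equal? distinct morphisms ✗

Answer: DOES NOT COMMUTE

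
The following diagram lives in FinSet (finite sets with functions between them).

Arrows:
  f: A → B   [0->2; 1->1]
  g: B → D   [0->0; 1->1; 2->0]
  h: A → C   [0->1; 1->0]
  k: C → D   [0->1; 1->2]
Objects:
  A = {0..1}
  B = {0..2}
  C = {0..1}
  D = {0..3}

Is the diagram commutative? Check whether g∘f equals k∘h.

Answer: DOES NOT COMMUTE

Work:
1) trace f;g:
  0 f→2 g→0
  1 f→1 g→1
  result₁ = [0->0; 1->1]
2) trace h;k:
  0 h→1 k→2
  1 h→0 k→1
  result₂ = [0->2; 1->1]
Equal? NO — does not commute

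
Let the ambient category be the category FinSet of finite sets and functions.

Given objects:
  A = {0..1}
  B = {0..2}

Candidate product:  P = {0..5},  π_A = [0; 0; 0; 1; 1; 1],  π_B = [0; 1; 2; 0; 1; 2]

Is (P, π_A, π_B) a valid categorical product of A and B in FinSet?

|A|·|B| = 2·3 = 6;  |P| = 6
Check the pairing map k ↦ (π_A(k), π_B(k)):
  0 -> (0,0)
  1 -> (0,1)
  2 -> (0,2)
  3 -> (1,0)
  4 -> (1,1)
  5 -> (1,2)
distinct pairs in image: 6 / 6 needed
  → bijection onto A×B; projections well-typed.

Answer: VALID PRODUCT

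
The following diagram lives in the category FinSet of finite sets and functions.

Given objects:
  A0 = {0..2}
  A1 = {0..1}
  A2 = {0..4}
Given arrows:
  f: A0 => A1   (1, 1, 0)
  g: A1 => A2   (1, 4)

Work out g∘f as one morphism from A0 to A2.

Answer: (4, 4, 1)

Trace:
  0 f=>1 g=>4
  1 f=>1 g=>4
  2 f=>0 g=>1
result: (4, 4, 1)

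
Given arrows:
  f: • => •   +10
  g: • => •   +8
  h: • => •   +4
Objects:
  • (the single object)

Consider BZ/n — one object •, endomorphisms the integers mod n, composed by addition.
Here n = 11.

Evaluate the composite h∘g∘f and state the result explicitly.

Answer: +0

Trace:
  0 +10≡10 +8≡7 +4≡0  (mod 11)
⟦path⟧: +0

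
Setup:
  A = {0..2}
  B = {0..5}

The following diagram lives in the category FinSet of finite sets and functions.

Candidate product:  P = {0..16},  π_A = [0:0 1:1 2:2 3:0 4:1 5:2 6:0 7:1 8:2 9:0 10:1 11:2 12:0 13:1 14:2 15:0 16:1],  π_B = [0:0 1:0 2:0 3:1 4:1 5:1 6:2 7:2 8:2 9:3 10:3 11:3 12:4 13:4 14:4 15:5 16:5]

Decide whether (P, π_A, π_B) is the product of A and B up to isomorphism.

Answer: NOT A VALID PRODUCT — |P|=17 ≠ |A|·|B|=18

Derivation:
|A|·|B| = 3·6 = 18;  |P| = 17
  → cardinalities differ; no bijection possible.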